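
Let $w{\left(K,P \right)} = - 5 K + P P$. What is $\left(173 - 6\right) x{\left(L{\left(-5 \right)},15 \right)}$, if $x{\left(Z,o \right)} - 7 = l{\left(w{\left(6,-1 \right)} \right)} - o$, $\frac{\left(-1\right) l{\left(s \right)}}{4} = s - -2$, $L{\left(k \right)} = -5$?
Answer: $16700$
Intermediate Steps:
$w{\left(K,P \right)} = P^{2} - 5 K$ ($w{\left(K,P \right)} = - 5 K + P^{2} = P^{2} - 5 K$)
$l{\left(s \right)} = -8 - 4 s$ ($l{\left(s \right)} = - 4 \left(s - -2\right) = - 4 \left(s + 2\right) = - 4 \left(2 + s\right) = -8 - 4 s$)
$x{\left(Z,o \right)} = 115 - o$ ($x{\left(Z,o \right)} = 7 - \left(8 + o + 4 \left(\left(-1\right)^{2} - 30\right)\right) = 7 - \left(8 + o + 4 \left(1 - 30\right)\right) = 7 - \left(-108 + o\right) = 115 - o$)
$\left(173 - 6\right) x{\left(L{\left(-5 \right)},15 \right)} = \left(173 - 6\right) \left(115 - 15\right) = 167 \left(115 - 15\right) = 167 \cdot 100 = 16700$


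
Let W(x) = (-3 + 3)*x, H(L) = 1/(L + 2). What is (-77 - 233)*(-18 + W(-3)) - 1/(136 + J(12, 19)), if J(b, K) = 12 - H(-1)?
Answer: 820259/147 ≈ 5580.0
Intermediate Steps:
H(L) = 1/(2 + L)
J(b, K) = 11 (J(b, K) = 12 - 1/(2 - 1) = 12 - 1/1 = 12 - 1*1 = 12 - 1 = 11)
W(x) = 0 (W(x) = 0*x = 0)
(-77 - 233)*(-18 + W(-3)) - 1/(136 + J(12, 19)) = (-77 - 233)*(-18 + 0) - 1/(136 + 11) = -310*(-18) - 1/147 = 5580 - 1*1/147 = 5580 - 1/147 = 820259/147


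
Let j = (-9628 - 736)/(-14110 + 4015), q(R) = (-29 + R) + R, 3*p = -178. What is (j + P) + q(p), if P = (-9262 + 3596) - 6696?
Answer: -126274721/10095 ≈ -12509.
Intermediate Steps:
p = -178/3 (p = (⅓)*(-178) = -178/3 ≈ -59.333)
q(R) = -29 + 2*R
P = -12362 (P = -5666 - 6696 = -12362)
j = 10364/10095 (j = -10364/(-10095) = -10364*(-1/10095) = 10364/10095 ≈ 1.0266)
(j + P) + q(p) = (10364/10095 - 12362) + (-29 + 2*(-178/3)) = -124784026/10095 + (-29 - 356/3) = -124784026/10095 - 443/3 = -126274721/10095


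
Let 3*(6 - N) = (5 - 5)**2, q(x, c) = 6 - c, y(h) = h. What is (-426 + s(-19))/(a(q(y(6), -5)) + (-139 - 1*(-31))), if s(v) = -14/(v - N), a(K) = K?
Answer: 10636/2425 ≈ 4.3860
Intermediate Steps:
N = 6 (N = 6 - (5 - 5)**2/3 = 6 - 1/3*0**2 = 6 - 1/3*0 = 6 + 0 = 6)
s(v) = -14/(-6 + v) (s(v) = -14/(v - 1*6) = -14/(v - 6) = -14/(-6 + v))
(-426 + s(-19))/(a(q(y(6), -5)) + (-139 - 1*(-31))) = (-426 - 14/(-6 - 19))/((6 - 1*(-5)) + (-139 - 1*(-31))) = (-426 - 14/(-25))/((6 + 5) + (-139 + 31)) = (-426 - 14*(-1/25))/(11 - 108) = (-426 + 14/25)/(-97) = -10636/25*(-1/97) = 10636/2425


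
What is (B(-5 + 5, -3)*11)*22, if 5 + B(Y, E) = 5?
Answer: 0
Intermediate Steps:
B(Y, E) = 0 (B(Y, E) = -5 + 5 = 0)
(B(-5 + 5, -3)*11)*22 = (0*11)*22 = 0*22 = 0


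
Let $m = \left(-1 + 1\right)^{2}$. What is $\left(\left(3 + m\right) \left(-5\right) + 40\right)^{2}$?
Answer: $625$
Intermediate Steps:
$m = 0$ ($m = 0^{2} = 0$)
$\left(\left(3 + m\right) \left(-5\right) + 40\right)^{2} = \left(\left(3 + 0\right) \left(-5\right) + 40\right)^{2} = \left(3 \left(-5\right) + 40\right)^{2} = \left(-15 + 40\right)^{2} = 25^{2} = 625$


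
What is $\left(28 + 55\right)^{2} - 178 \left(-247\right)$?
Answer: $50855$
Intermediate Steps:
$\left(28 + 55\right)^{2} - 178 \left(-247\right) = 83^{2} - -43966 = 6889 + 43966 = 50855$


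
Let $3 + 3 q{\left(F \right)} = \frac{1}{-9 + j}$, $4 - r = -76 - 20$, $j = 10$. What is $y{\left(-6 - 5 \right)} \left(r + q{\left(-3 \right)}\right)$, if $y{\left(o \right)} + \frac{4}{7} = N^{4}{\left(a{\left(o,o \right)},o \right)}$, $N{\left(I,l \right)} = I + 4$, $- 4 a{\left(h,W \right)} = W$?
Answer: $\frac{554140387}{2688} \approx 2.0615 \cdot 10^{5}$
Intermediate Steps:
$a{\left(h,W \right)} = - \frac{W}{4}$
$r = 100$ ($r = 4 - \left(-76 - 20\right) = 4 - -96 = 4 + 96 = 100$)
$q{\left(F \right)} = - \frac{2}{3}$ ($q{\left(F \right)} = -1 + \frac{1}{3 \left(-9 + 10\right)} = -1 + \frac{1}{3 \cdot 1} = -1 + \frac{1}{3} \cdot 1 = -1 + \frac{1}{3} = - \frac{2}{3}$)
$N{\left(I,l \right)} = 4 + I$
$y{\left(o \right)} = - \frac{4}{7} + \left(4 - \frac{o}{4}\right)^{4}$
$y{\left(-6 - 5 \right)} \left(r + q{\left(-3 \right)}\right) = \left(- \frac{4}{7} + \frac{\left(-16 - 11\right)^{4}}{256}\right) \left(100 - \frac{2}{3}\right) = \left(- \frac{4}{7} + \frac{\left(-16 - 11\right)^{4}}{256}\right) \frac{298}{3} = \left(- \frac{4}{7} + \frac{\left(-27\right)^{4}}{256}\right) \frac{298}{3} = \left(- \frac{4}{7} + \frac{1}{256} \cdot 531441\right) \frac{298}{3} = \left(- \frac{4}{7} + \frac{531441}{256}\right) \frac{298}{3} = \frac{3719063}{1792} \cdot \frac{298}{3} = \frac{554140387}{2688}$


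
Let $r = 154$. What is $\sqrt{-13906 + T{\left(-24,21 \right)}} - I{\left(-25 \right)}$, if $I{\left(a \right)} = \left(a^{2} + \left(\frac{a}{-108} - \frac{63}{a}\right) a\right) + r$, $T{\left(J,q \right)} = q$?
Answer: $- \frac{76703}{108} + i \sqrt{13885} \approx -710.21 + 117.83 i$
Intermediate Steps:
$I{\left(a \right)} = 154 + a^{2} + a \left(- \frac{63}{a} - \frac{a}{108}\right)$ ($I{\left(a \right)} = \left(a^{2} + \left(\frac{a}{-108} - \frac{63}{a}\right) a\right) + 154 = \left(a^{2} + \left(a \left(- \frac{1}{108}\right) - \frac{63}{a}\right) a\right) + 154 = \left(a^{2} + \left(- \frac{a}{108} - \frac{63}{a}\right) a\right) + 154 = \left(a^{2} + \left(- \frac{63}{a} - \frac{a}{108}\right) a\right) + 154 = \left(a^{2} + a \left(- \frac{63}{a} - \frac{a}{108}\right)\right) + 154 = 154 + a^{2} + a \left(- \frac{63}{a} - \frac{a}{108}\right)$)
$\sqrt{-13906 + T{\left(-24,21 \right)}} - I{\left(-25 \right)} = \sqrt{-13906 + 21} - \left(91 + \frac{107 \left(-25\right)^{2}}{108}\right) = \sqrt{-13885} - \left(91 + \frac{107}{108} \cdot 625\right) = i \sqrt{13885} - \left(91 + \frac{66875}{108}\right) = i \sqrt{13885} - \frac{76703}{108} = - \frac{76703}{108} + i \sqrt{13885}$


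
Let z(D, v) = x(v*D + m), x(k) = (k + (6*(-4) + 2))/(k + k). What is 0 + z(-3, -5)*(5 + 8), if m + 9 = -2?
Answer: -117/4 ≈ -29.250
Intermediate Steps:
m = -11 (m = -9 - 2 = -11)
x(k) = (-22 + k)/(2*k) (x(k) = (k + (-24 + 2))/((2*k)) = (k - 22)*(1/(2*k)) = (-22 + k)*(1/(2*k)) = (-22 + k)/(2*k))
z(D, v) = (-33 + D*v)/(2*(-11 + D*v)) (z(D, v) = (-22 + (v*D - 11))/(2*(v*D - 11)) = (-22 + (D*v - 11))/(2*(D*v - 11)) = (-22 + (-11 + D*v))/(2*(-11 + D*v)) = (-33 + D*v)/(2*(-11 + D*v)))
0 + z(-3, -5)*(5 + 8) = 0 + ((-33 - 3*(-5))/(2*(-11 - 3*(-5))))*(5 + 8) = 0 + ((-33 + 15)/(2*(-11 + 15)))*13 = 0 + ((½)*(-18)/4)*13 = 0 + ((½)*(¼)*(-18))*13 = 0 - 9/4*13 = 0 - 117/4 = -117/4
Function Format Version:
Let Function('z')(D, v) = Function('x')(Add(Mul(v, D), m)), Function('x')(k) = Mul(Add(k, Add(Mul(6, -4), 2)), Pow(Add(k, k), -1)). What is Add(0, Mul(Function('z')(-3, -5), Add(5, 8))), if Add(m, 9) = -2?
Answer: Rational(-117, 4) ≈ -29.250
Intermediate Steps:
m = -11 (m = Add(-9, -2) = -11)
Function('x')(k) = Mul(Rational(1, 2), Pow(k, -1), Add(-22, k)) (Function('x')(k) = Mul(Add(k, Add(-24, 2)), Pow(Mul(2, k), -1)) = Mul(Add(k, -22), Mul(Rational(1, 2), Pow(k, -1))) = Mul(Add(-22, k), Mul(Rational(1, 2), Pow(k, -1))) = Mul(Rational(1, 2), Pow(k, -1), Add(-22, k)))
Function('z')(D, v) = Mul(Rational(1, 2), Pow(Add(-11, Mul(D, v)), -1), Add(-33, Mul(D, v))) (Function('z')(D, v) = Mul(Rational(1, 2), Pow(Add(Mul(v, D), -11), -1), Add(-22, Add(Mul(v, D), -11))) = Mul(Rational(1, 2), Pow(Add(Mul(D, v), -11), -1), Add(-22, Add(Mul(D, v), -11))) = Mul(Rational(1, 2), Pow(Add(-11, Mul(D, v)), -1), Add(-22, Add(-11, Mul(D, v)))) = Mul(Rational(1, 2), Pow(Add(-11, Mul(D, v)), -1), Add(-33, Mul(D, v))))
Add(0, Mul(Function('z')(-3, -5), Add(5, 8))) = Add(0, Mul(Mul(Rational(1, 2), Pow(Add(-11, Mul(-3, -5)), -1), Add(-33, Mul(-3, -5))), Add(5, 8))) = Add(0, Mul(Mul(Rational(1, 2), Pow(Add(-11, 15), -1), Add(-33, 15)), 13)) = Add(0, Mul(Mul(Rational(1, 2), Pow(4, -1), -18), 13)) = Add(0, Mul(Mul(Rational(1, 2), Rational(1, 4), -18), 13)) = Add(0, Mul(Rational(-9, 4), 13)) = Add(0, Rational(-117, 4)) = Rational(-117, 4)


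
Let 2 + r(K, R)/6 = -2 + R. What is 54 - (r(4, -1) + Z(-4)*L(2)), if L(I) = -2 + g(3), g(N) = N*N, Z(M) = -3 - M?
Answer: 77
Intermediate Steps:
r(K, R) = -24 + 6*R (r(K, R) = -12 + 6*(-2 + R) = -12 + (-12 + 6*R) = -24 + 6*R)
g(N) = N²
L(I) = 7 (L(I) = -2 + 3² = -2 + 9 = 7)
54 - (r(4, -1) + Z(-4)*L(2)) = 54 - ((-24 + 6*(-1)) + (-3 - 1*(-4))*7) = 54 - ((-24 - 6) + (-3 + 4)*7) = 54 - (-30 + 1*7) = 54 - (-30 + 7) = 54 - 1*(-23) = 54 + 23 = 77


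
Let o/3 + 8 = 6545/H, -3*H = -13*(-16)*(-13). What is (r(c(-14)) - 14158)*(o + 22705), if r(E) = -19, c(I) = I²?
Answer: -870302340233/2704 ≈ -3.2186e+8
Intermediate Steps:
H = 2704/3 (H = -(-13*(-16))*(-13)/3 = -208*(-13)/3 = -⅓*(-2704) = 2704/3 ≈ 901.33)
o = -5991/2704 (o = -24 + 3*(6545/(2704/3)) = -24 + 3*(6545*(3/2704)) = -24 + 3*(19635/2704) = -24 + 58905/2704 = -5991/2704 ≈ -2.2156)
(r(c(-14)) - 14158)*(o + 22705) = (-19 - 14158)*(-5991/2704 + 22705) = -14177*61388329/2704 = -870302340233/2704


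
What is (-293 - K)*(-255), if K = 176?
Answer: 119595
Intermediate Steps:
(-293 - K)*(-255) = (-293 - 1*176)*(-255) = (-293 - 176)*(-255) = -469*(-255) = 119595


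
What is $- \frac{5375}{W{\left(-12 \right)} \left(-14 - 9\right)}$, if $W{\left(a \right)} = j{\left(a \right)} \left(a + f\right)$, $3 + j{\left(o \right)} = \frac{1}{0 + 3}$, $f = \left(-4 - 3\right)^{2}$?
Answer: $- \frac{16125}{6808} \approx -2.3685$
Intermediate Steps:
$f = 49$ ($f = \left(-7\right)^{2} = 49$)
$j{\left(o \right)} = - \frac{8}{3}$ ($j{\left(o \right)} = -3 + \frac{1}{0 + 3} = -3 + \frac{1}{3} = - \frac{8}{3}$)
$W{\left(a \right)} = - \frac{392}{3} - \frac{8 a}{3}$ ($W{\left(a \right)} = - \frac{8 \left(a + 49\right)}{3} = - \frac{8 \left(49 + a\right)}{3} = - \frac{392}{3} - \frac{8 a}{3}$)
$- \frac{5375}{W{\left(-12 \right)} \left(-14 - 9\right)} = - \frac{5375}{\left(- \frac{392}{3} - -32\right) \left(-14 - 9\right)} = - \frac{5375}{\left(- \frac{392}{3} + 32\right) \left(-14 - 9\right)} = - \frac{5375}{\left(- \frac{296}{3}\right) \left(-23\right)} = - \frac{5375}{\frac{6808}{3}} = \left(-5375\right) \frac{3}{6808} = - \frac{16125}{6808}$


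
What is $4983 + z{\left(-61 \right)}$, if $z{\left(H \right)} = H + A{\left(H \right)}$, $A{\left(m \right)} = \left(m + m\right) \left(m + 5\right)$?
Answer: $11754$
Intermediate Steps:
$A{\left(m \right)} = 2 m \left(5 + m\right)$
$z{\left(H \right)} = H + 2 H \left(5 + H\right)$
$4983 + z{\left(-61 \right)} = 4983 - 61 \left(11 + 2 \left(-61\right)\right) = 4983 - 61 \left(11 - 122\right) = 4983 - -6771 = 4983 + 6771 = 11754$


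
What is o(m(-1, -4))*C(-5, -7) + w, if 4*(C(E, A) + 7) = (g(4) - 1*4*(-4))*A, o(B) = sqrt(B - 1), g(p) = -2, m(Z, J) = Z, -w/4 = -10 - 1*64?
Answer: 296 - 63*I*sqrt(2)/2 ≈ 296.0 - 44.548*I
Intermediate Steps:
w = 296 (w = -4*(-10 - 1*64) = -4*(-10 - 64) = -4*(-74) = 296)
o(B) = sqrt(-1 + B)
C(E, A) = -7 + 7*A/2 (C(E, A) = -7 + ((-2 - 1*4*(-4))*A)/4 = -7 + ((-2 - 4*(-4))*A)/4 = -7 + ((-2 - 1*(-16))*A)/4 = -7 + ((-2 + 16)*A)/4 = -7 + (14*A)/4 = -7 + 7*A/2)
o(m(-1, -4))*C(-5, -7) + w = sqrt(-1 - 1)*(-7 + (7/2)*(-7)) + 296 = sqrt(-2)*(-7 - 49/2) + 296 = (I*sqrt(2))*(-63/2) + 296 = -63*I*sqrt(2)/2 + 296 = 296 - 63*I*sqrt(2)/2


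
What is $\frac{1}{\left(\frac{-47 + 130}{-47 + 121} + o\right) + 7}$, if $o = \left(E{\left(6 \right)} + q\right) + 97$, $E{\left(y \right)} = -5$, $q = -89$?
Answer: $\frac{74}{823} \approx 0.089915$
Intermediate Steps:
$o = 3$ ($o = \left(-5 - 89\right) + 97 = -94 + 97 = 3$)
$\frac{1}{\left(\frac{-47 + 130}{-47 + 121} + o\right) + 7} = \frac{1}{\left(\frac{-47 + 130}{-47 + 121} + 3\right) + 7} = \frac{1}{\left(\frac{83}{74} + 3\right) + 7} = \frac{1}{\frac{305}{74} + 7} = \frac{1}{\frac{823}{74}} = \frac{74}{823}$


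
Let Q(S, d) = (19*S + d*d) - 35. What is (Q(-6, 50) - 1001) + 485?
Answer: 1835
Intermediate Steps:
Q(S, d) = -35 + d**2 + 19*S (Q(S, d) = (19*S + d**2) - 35 = (d**2 + 19*S) - 35 = -35 + d**2 + 19*S)
(Q(-6, 50) - 1001) + 485 = ((-35 + 50**2 + 19*(-6)) - 1001) + 485 = ((-35 + 2500 - 114) - 1001) + 485 = (2351 - 1001) + 485 = 1350 + 485 = 1835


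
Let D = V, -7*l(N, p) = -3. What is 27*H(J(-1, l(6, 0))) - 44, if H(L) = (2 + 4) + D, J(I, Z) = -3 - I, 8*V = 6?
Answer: 553/4 ≈ 138.25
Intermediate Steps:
l(N, p) = 3/7 (l(N, p) = -⅐*(-3) = 3/7)
V = ¾ (V = (⅛)*6 = ¾ ≈ 0.75000)
D = ¾ ≈ 0.75000
H(L) = 27/4 (H(L) = (2 + 4) + ¾ = 6 + ¾ = 27/4)
27*H(J(-1, l(6, 0))) - 44 = 27*(27/4) - 44 = 729/4 - 44 = 553/4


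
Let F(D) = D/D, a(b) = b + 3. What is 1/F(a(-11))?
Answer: 1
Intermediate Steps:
a(b) = 3 + b
F(D) = 1
1/F(a(-11)) = 1/1 = 1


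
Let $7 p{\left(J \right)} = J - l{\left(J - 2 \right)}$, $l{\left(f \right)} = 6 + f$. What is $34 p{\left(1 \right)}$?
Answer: $- \frac{136}{7} \approx -19.429$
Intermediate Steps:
$p{\left(J \right)} = - \frac{4}{7}$ ($p{\left(J \right)} = \frac{J - \left(6 + \left(J - 2\right)\right)}{7} = \frac{J - \left(6 + \left(-2 + J\right)\right)}{7} = \frac{J - \left(4 + J\right)}{7} = \frac{1}{7} \left(-4\right) = - \frac{4}{7}$)
$34 p{\left(1 \right)} = 34 \left(- \frac{4}{7}\right) = - \frac{136}{7}$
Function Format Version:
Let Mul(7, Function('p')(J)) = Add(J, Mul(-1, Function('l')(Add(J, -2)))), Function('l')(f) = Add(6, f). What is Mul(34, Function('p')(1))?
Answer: Rational(-136, 7) ≈ -19.429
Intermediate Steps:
Function('p')(J) = Rational(-4, 7) (Function('p')(J) = Mul(Rational(1, 7), Add(J, Mul(-1, Add(6, Add(J, -2))))) = Mul(Rational(1, 7), Add(J, Mul(-1, Add(6, Add(-2, J))))) = Mul(Rational(1, 7), Add(J, Mul(-1, Add(4, J)))) = Mul(Rational(1, 7), Add(J, Add(-4, Mul(-1, J)))) = Mul(Rational(1, 7), -4) = Rational(-4, 7))
Mul(34, Function('p')(1)) = Mul(34, Rational(-4, 7)) = Rational(-136, 7)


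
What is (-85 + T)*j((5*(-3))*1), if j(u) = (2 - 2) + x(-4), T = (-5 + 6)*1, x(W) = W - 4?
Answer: 672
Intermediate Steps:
x(W) = -4 + W
T = 1 (T = 1*1 = 1)
j(u) = -8 (j(u) = (2 - 2) + (-4 - 4) = 0 - 8 = -8)
(-85 + T)*j((5*(-3))*1) = (-85 + 1)*(-8) = -84*(-8) = 672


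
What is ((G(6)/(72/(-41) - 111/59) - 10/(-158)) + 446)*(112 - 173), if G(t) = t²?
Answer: -6164829275/231707 ≈ -26606.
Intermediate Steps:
((G(6)/(72/(-41) - 111/59) - 10/(-158)) + 446)*(112 - 173) = ((6²/(72/(-41) - 111/59) - 10/(-158)) + 446)*(112 - 173) = ((36/(72*(-1/41) - 111*1/59) - 10*(-1/158)) + 446)*(-61) = ((36/(-72/41 - 111/59) + 5/79) + 446)*(-61) = ((36/(-8799/2419) + 5/79) + 446)*(-61) = ((36*(-2419/8799) + 5/79) + 446)*(-61) = ((-29028/2933 + 5/79) + 446)*(-61) = (-2278547/231707 + 446)*(-61) = (101062775/231707)*(-61) = -6164829275/231707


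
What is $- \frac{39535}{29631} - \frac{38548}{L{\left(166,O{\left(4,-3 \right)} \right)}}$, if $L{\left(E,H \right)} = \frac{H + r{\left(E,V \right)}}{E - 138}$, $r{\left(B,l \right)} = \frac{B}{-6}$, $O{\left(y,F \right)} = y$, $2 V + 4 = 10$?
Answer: $\frac{95943319207}{2103801} \approx 45605.0$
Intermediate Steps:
$V = 3$ ($V = -2 + \frac{1}{2} \cdot 10 = -2 + 5 = 3$)
$r{\left(B,l \right)} = - \frac{B}{6}$ ($r{\left(B,l \right)} = B \left(- \frac{1}{6}\right) = - \frac{B}{6}$)
$L{\left(E,H \right)} = \frac{H - \frac{E}{6}}{-138 + E}$ ($L{\left(E,H \right)} = \frac{H - \frac{E}{6}}{E - 138} = \frac{H - \frac{E}{6}}{-138 + E}$)
$- \frac{39535}{29631} - \frac{38548}{L{\left(166,O{\left(4,-3 \right)} \right)}} = - \frac{39535}{29631} - \frac{38548}{\frac{1}{-138 + 166} \left(4 - \frac{83}{3}\right)} = \left(-39535\right) \frac{1}{29631} - \frac{38548}{\frac{1}{28} \left(4 - \frac{83}{3}\right)} = - \frac{39535}{29631} - \frac{38548}{\frac{1}{28} \left(- \frac{71}{3}\right)} = - \frac{39535}{29631} - \frac{38548}{- \frac{71}{84}} = - \frac{39535}{29631} - - \frac{3238032}{71} = - \frac{39535}{29631} + \frac{3238032}{71} = \frac{95943319207}{2103801}$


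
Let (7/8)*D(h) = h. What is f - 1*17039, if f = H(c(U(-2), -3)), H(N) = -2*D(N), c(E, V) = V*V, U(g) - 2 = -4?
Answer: -119417/7 ≈ -17060.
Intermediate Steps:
U(g) = -2 (U(g) = 2 - 4 = -2)
c(E, V) = V²
D(h) = 8*h/7
H(N) = -16*N/7
f = -144/7 (f = -16/7*(-3)² = -16/7*9 = -144/7 ≈ -20.571)
f - 1*17039 = -144/7 - 1*17039 = -144/7 - 17039 = -119417/7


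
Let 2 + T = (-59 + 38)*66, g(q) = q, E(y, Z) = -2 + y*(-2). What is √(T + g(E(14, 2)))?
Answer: I*√1418 ≈ 37.656*I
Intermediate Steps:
E(y, Z) = -2 - 2*y
T = -1388 (T = -2 + (-59 + 38)*66 = -2 - 21*66 = -2 - 1386 = -1388)
√(T + g(E(14, 2))) = √(-1388 + (-2 - 2*14)) = √(-1388 + (-2 - 28)) = √(-1388 - 30) = √(-1418) = I*√1418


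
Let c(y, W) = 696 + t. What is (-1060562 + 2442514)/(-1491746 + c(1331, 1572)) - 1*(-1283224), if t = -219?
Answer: 147202368408/114713 ≈ 1.2832e+6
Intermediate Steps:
c(y, W) = 477 (c(y, W) = 696 - 219 = 477)
(-1060562 + 2442514)/(-1491746 + c(1331, 1572)) - 1*(-1283224) = (-1060562 + 2442514)/(-1491746 + 477) - 1*(-1283224) = 1381952/(-1491269) + 1283224 = 1381952*(-1/1491269) + 1283224 = -106304/114713 + 1283224 = 147202368408/114713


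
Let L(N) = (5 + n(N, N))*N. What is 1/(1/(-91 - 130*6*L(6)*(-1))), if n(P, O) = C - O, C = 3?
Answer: 9269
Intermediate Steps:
n(P, O) = 3 - O
L(N) = N*(8 - N) (L(N) = (5 + (3 - N))*N = (8 - N)*N = N*(8 - N))
1/(1/(-91 - 130*6*L(6)*(-1))) = 1/(1/(-91 - 130*6*(6*(8 - 1*6))*(-1))) = 1/(1/(-91 - 130*6*(6*(8 - 6))*(-1))) = 1/(1/(-91 - 130*6*(6*2)*(-1))) = 1/(1/(-91 - 130*6*12*(-1))) = 1/(1/(-91 - 9360*(-1))) = 1/(1/(-91 - 130*(-72))) = 1/(1/(-91 + 9360)) = 1/(1/9269) = 9269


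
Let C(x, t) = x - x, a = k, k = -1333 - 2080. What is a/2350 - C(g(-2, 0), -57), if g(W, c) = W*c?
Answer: -3413/2350 ≈ -1.4523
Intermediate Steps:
k = -3413
a = -3413
C(x, t) = 0
a/2350 - C(g(-2, 0), -57) = -3413/2350 - 1*0 = -3413*1/2350 + 0 = -3413/2350 + 0 = -3413/2350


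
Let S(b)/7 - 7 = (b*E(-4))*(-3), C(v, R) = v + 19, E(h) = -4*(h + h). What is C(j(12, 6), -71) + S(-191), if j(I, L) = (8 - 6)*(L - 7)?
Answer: 128418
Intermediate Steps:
j(I, L) = -14 + 2*L (j(I, L) = 2*(-7 + L) = -14 + 2*L)
E(h) = -8*h
C(v, R) = 19 + v
S(b) = 49 - 672*b (S(b) = 49 + 7*((b*(-8*(-4)))*(-3)) = 49 + 7*((b*32)*(-3)) = 49 + 7*((32*b)*(-3)) = 49 + 7*(-96*b) = 49 - 672*b)
C(j(12, 6), -71) + S(-191) = (19 + (-14 + 2*6)) + (49 - 672*(-191)) = (19 + (-14 + 12)) + (49 + 128352) = (19 - 2) + 128401 = 17 + 128401 = 128418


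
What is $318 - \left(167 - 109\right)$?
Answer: $260$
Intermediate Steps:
$318 - \left(167 - 109\right) = 318 - 58 = 260$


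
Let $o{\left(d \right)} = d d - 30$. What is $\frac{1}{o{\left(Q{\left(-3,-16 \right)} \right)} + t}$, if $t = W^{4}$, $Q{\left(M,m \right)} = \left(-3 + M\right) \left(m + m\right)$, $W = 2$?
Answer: $\frac{1}{36850} \approx 2.7137 \cdot 10^{-5}$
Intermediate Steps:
$Q{\left(M,m \right)} = 2 m \left(-3 + M\right)$ ($Q{\left(M,m \right)} = \left(-3 + M\right) 2 m = 2 m \left(-3 + M\right)$)
$o{\left(d \right)} = -30 + d^{2}$ ($o{\left(d \right)} = d^{2} - 30 = -30 + d^{2}$)
$t = 16$ ($t = 2^{4} = 16$)
$\frac{1}{o{\left(Q{\left(-3,-16 \right)} \right)} + t} = \frac{1}{\left(-30 + \left(2 \left(-16\right) \left(-3 - 3\right)\right)^{2}\right) + 16} = \frac{1}{\left(-30 + \left(2 \left(-16\right) \left(-6\right)\right)^{2}\right) + 16} = \frac{1}{\left(-30 + 192^{2}\right) + 16} = \frac{1}{\left(-30 + 36864\right) + 16} = \frac{1}{36834 + 16} = \frac{1}{36850}$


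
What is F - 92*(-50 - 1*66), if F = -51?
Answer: 10621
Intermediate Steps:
F - 92*(-50 - 1*66) = -51 - 92*(-50 - 1*66) = -51 - 92*(-50 - 66) = -51 - 92*(-116) = -51 + 10672 = 10621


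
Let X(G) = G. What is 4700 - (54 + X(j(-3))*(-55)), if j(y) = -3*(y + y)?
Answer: 5636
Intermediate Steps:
j(y) = -6*y
4700 - (54 + X(j(-3))*(-55)) = 4700 - (54 - 6*(-3)*(-55)) = 4700 - (54 + 18*(-55)) = 4700 - (54 - 990) = 4700 - 1*(-936) = 4700 + 936 = 5636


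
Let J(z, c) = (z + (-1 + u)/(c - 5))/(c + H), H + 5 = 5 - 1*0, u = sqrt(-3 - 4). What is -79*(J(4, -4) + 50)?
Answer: -139277/36 - 79*I*sqrt(7)/36 ≈ -3868.8 - 5.806*I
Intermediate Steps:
u = I*sqrt(7) (u = sqrt(-7) = I*sqrt(7) ≈ 2.6458*I)
H = 0 (H = -5 + (5 - 1*0) = -5 + (5 + 0) = -5 + 5 = 0)
J(z, c) = (z + (-1 + I*sqrt(7))/(-5 + c))/c (J(z, c) = (z + (-1 + I*sqrt(7))/(c - 5))/(c + 0) = (z + (-1 + I*sqrt(7))/(-5 + c))/c)
-79*(J(4, -4) + 50) = -79*((-1 - 5*4 + I*sqrt(7) - 4*4)/((-4)*(-5 - 4)) + 50) = -79*(-1/4*(-1 - 20 + I*sqrt(7) - 16)/(-9) + 50) = -79*(-1/4*(-1/9)*(-37 + I*sqrt(7)) + 50) = -79*((-37/36 + I*sqrt(7)/36) + 50) = -79*(1763/36 + I*sqrt(7)/36) = -139277/36 - 79*I*sqrt(7)/36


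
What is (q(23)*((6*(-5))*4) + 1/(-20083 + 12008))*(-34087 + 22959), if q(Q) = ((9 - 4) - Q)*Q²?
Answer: -102676030692872/8075 ≈ -1.2715e+10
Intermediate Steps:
q(Q) = Q²*(5 - Q) (q(Q) = (5 - Q)*Q² = Q²*(5 - Q))
(q(23)*((6*(-5))*4) + 1/(-20083 + 12008))*(-34087 + 22959) = ((23²*(5 - 1*23))*((6*(-5))*4) + 1/(-20083 + 12008))*(-34087 + 22959) = ((529*(5 - 23))*(-30*4) + 1/(-8075))*(-11128) = ((529*(-18))*(-120) - 1/8075)*(-11128) = (-9522*(-120) - 1/8075)*(-11128) = (1142640 - 1/8075)*(-11128) = (9226817999/8075)*(-11128) = -102676030692872/8075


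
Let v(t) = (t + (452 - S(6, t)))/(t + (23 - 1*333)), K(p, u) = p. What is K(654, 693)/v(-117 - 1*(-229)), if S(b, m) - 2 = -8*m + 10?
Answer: -32373/362 ≈ -89.428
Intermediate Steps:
S(b, m) = 12 - 8*m (S(b, m) = 2 + (-8*m + 10) = 2 + (10 - 8*m) = 12 - 8*m)
v(t) = (440 + 9*t)/(-310 + t) (v(t) = (t + (452 - (12 - 8*t)))/(t + (23 - 1*333)) = (t + (452 + (-12 + 8*t)))/(t + (23 - 333)) = (t + (440 + 8*t))/(t - 310) = (440 + 9*t)/(-310 + t))
K(654, 693)/v(-117 - 1*(-229)) = 654/(((440 + 9*(-117 - 1*(-229)))/(-310 + (-117 - 1*(-229))))) = 654/(((440 + 9*(-117 + 229))/(-310 + (-117 + 229)))) = 654/(((440 + 9*112)/(-310 + 112))) = 654/(((440 + 1008)/(-198))) = 654/((-1/198*1448)) = 654/(-724/99) = 654*(-99/724) = -32373/362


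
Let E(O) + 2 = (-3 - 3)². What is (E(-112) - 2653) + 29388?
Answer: 26769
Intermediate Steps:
E(O) = 34 (E(O) = -2 + (-3 - 3)² = -2 + (-6)² = -2 + 36 = 34)
(E(-112) - 2653) + 29388 = (34 - 2653) + 29388 = -2619 + 29388 = 26769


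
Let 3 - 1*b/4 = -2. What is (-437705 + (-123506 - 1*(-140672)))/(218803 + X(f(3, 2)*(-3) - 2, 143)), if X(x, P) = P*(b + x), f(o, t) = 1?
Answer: -60077/31564 ≈ -1.9033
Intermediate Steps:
b = 20 (b = 12 - 4*(-2) = 12 + 8 = 20)
X(x, P) = P*(20 + x)
(-437705 + (-123506 - 1*(-140672)))/(218803 + X(f(3, 2)*(-3) - 2, 143)) = (-437705 + (-123506 - 1*(-140672)))/(218803 + 143*(20 + (1*(-3) - 2))) = (-437705 + (-123506 + 140672))/(218803 + 143*(20 + (-3 - 2))) = (-437705 + 17166)/(218803 + 143*(20 - 5)) = -420539/(218803 + 143*15) = -420539/(218803 + 2145) = -420539/220948 = -420539*1/220948 = -60077/31564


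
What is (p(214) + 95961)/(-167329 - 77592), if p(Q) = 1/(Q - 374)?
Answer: -15353759/39187360 ≈ -0.39180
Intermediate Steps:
p(Q) = 1/(-374 + Q)
(p(214) + 95961)/(-167329 - 77592) = (1/(-374 + 214) + 95961)/(-167329 - 77592) = (1/(-160) + 95961)/(-244921) = (-1/160 + 95961)*(-1/244921) = (15353759/160)*(-1/244921) = -15353759/39187360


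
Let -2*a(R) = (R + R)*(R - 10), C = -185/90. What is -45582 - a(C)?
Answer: -14760539/324 ≈ -45557.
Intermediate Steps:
C = -37/18 (C = -185*1/90 = -37/18 ≈ -2.0556)
a(R) = -R*(-10 + R) (a(R) = -(R + R)*(R - 10)/2 = -2*R*(-10 + R)/2 = -R*(-10 + R))
-45582 - a(C) = -45582 - (-37)*(10 - 1*(-37/18))/18 = -45582 - (-37)*(10 + 37/18)/18 = -45582 - (-37)*217/(18*18) = -45582 - 1*(-8029/324) = -45582 + 8029/324 = -14760539/324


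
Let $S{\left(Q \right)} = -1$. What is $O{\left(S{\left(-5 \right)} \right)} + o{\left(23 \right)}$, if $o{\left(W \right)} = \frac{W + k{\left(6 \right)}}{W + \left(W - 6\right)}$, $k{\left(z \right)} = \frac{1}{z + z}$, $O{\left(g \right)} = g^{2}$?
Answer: $\frac{757}{480} \approx 1.5771$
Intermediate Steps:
$k{\left(z \right)} = \frac{1}{2 z}$
$o{\left(W \right)} = \frac{\frac{1}{12} + W}{-6 + 2 W}$ ($o{\left(W \right)} = \frac{W + \frac{1}{2 \cdot 6}}{W + \left(W - 6\right)} = \frac{W + \frac{1}{2} \cdot \frac{1}{6}}{W + \left(W - 6\right)} = \frac{W + \frac{1}{12}}{W + \left(-6 + W\right)} = \frac{\frac{1}{12} + W}{-6 + 2 W}$)
$O{\left(S{\left(-5 \right)} \right)} + o{\left(23 \right)} = \left(-1\right)^{2} + \frac{1 + 12 \cdot 23}{24 \left(-3 + 23\right)} = 1 + \frac{1 + 276}{24 \cdot 20} = 1 + \frac{1}{24} \cdot \frac{1}{20} \cdot 277 = 1 + \frac{277}{480} = \frac{757}{480}$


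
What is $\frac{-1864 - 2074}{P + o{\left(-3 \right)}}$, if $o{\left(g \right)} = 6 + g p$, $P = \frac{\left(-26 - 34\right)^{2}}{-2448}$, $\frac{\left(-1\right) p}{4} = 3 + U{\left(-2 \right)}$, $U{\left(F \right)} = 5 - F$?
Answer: $- \frac{66946}{2117} \approx -31.623$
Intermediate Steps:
$p = -40$ ($p = - 4 \left(3 + \left(5 - -2\right)\right) = - 4 \left(3 + \left(5 + 2\right)\right) = - 4 \left(3 + 7\right) = \left(-4\right) 10 = -40$)
$P = - \frac{25}{17}$ ($P = \left(-60\right)^{2} \left(- \frac{1}{2448}\right) = 3600 \left(- \frac{1}{2448}\right) = - \frac{25}{17} \approx -1.4706$)
$o{\left(g \right)} = 6 - 40 g$ ($o{\left(g \right)} = 6 + g \left(-40\right) = 6 - 40 g$)
$\frac{-1864 - 2074}{P + o{\left(-3 \right)}} = \frac{-1864 - 2074}{- \frac{25}{17} + \left(6 - -120\right)} = - \frac{3938}{- \frac{25}{17} + \left(6 + 120\right)} = - \frac{3938}{- \frac{25}{17} + 126} = - \frac{3938}{\frac{2117}{17}} = \left(-3938\right) \frac{17}{2117} = - \frac{66946}{2117}$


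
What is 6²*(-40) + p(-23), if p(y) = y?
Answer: -1463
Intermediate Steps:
6²*(-40) + p(-23) = 6²*(-40) - 23 = 36*(-40) - 23 = -1440 - 23 = -1463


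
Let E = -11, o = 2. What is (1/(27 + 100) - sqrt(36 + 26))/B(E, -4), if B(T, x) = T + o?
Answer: -1/1143 + sqrt(62)/9 ≈ 0.87401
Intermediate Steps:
B(T, x) = 2 + T (B(T, x) = T + 2 = 2 + T)
(1/(27 + 100) - sqrt(36 + 26))/B(E, -4) = (1/(27 + 100) - sqrt(36 + 26))/(2 - 11) = (1/127 - sqrt(62))/(-9) = (1/127 - sqrt(62))*(-1/9) = -1/1143 + sqrt(62)/9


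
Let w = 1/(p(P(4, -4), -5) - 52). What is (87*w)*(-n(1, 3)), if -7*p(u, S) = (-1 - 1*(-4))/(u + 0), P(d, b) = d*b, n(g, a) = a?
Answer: 29232/5821 ≈ 5.0218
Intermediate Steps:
P(d, b) = b*d
p(u, S) = -3/(7*u) (p(u, S) = -(-1 - 1*(-4))/(7*(u + 0)) = -(-1 + 4)/(7*u) = -3/(7*u))
w = -112/5821 (w = 1/(-3/(7*((-4*4))) - 52) = 1/(-3/7/(-16) - 52) = 1/(-3/7*(-1/16) - 52) = 1/(3/112 - 52) = 1/(-5821/112) = -112/5821 ≈ -0.019241)
(87*w)*(-n(1, 3)) = (87*(-112/5821))*(-1*3) = -9744/5821*(-3) = 29232/5821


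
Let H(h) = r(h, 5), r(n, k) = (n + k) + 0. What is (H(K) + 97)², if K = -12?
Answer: 8100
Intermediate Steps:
r(n, k) = k + n (r(n, k) = (k + n) + 0 = k + n)
H(h) = 5 + h
(H(K) + 97)² = ((5 - 12) + 97)² = (-7 + 97)² = 90² = 8100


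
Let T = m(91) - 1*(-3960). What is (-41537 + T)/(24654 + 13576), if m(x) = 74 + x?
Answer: -18706/19115 ≈ -0.97860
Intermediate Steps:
T = 4125 (T = (74 + 91) - 1*(-3960) = 165 + 3960 = 4125)
(-41537 + T)/(24654 + 13576) = (-41537 + 4125)/(24654 + 13576) = -37412/38230 = -37412*1/38230 = -18706/19115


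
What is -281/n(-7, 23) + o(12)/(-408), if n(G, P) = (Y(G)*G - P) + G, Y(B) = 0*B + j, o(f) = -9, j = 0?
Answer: 19153/2040 ≈ 9.3887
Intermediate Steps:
Y(B) = 0 (Y(B) = 0*B + 0 = 0 + 0 = 0)
n(G, P) = G - P (n(G, P) = (0*G - P) + G = (0 - P) + G = -P + G = G - P)
-281/n(-7, 23) + o(12)/(-408) = -281/(-7 - 1*23) - 9/(-408) = -281/(-7 - 23) - 9*(-1/408) = -281/(-30) + 3/136 = -281*(-1/30) + 3/136 = 281/30 + 3/136 = 19153/2040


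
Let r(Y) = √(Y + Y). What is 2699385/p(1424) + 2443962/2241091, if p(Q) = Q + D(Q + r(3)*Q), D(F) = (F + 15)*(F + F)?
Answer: 823648528720040949/644513328898970672 - 7728339255*√6/143794546696 ≈ 1.1463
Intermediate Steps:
r(Y) = √2*√Y (r(Y) = √(2*Y) = √2*√Y)
D(F) = 2*F*(15 + F) (D(F) = (15 + F)*(2*F) = 2*F*(15 + F))
p(Q) = Q + 2*(Q + Q*√6)*(15 + Q + Q*√6) (p(Q) = Q + 2*(Q + (√2*√3)*Q)*(15 + (Q + (√2*√3)*Q)) = Q + 2*(Q + √6*Q)*(15 + (Q + √6*Q)) = Q + 2*(Q + Q*√6)*(15 + (Q + Q*√6)) = Q + 2*(Q + Q*√6)*(15 + Q + Q*√6))
2699385/p(1424) + 2443962/2241091 = 2699385/((1424*(1 + 2*(1 + √6)*(15 + 1424*(1 + √6))))) + 2443962/2241091 = 2699385/((1424*(1 + 2*(1 + √6)*(15 + (1424 + 1424*√6))))) + 2443962*(1/2241091) = 2699385/((1424*(1 + 2*(1 + √6)*(1439 + 1424*√6)))) + 2443962/2241091 = 2699385/(1424 + 2848*(1 + √6)*(1439 + 1424*√6)) + 2443962/2241091 = 2443962/2241091 + 2699385/(1424 + 2848*(1 + √6)*(1439 + 1424*√6))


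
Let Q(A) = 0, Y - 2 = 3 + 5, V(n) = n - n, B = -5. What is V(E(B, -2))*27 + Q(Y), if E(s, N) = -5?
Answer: 0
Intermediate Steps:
V(n) = 0
Y = 10 (Y = 2 + (3 + 5) = 2 + 8 = 10)
V(E(B, -2))*27 + Q(Y) = 0*27 + 0 = 0 + 0 = 0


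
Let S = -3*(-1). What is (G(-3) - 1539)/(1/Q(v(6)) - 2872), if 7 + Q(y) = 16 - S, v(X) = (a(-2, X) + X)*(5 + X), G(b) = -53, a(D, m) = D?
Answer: 9552/17231 ≈ 0.55435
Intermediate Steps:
v(X) = (-2 + X)*(5 + X)
S = 3
Q(y) = 6 (Q(y) = -7 + (16 - 1*3) = -7 + (16 - 3) = -7 + 13 = 6)
(G(-3) - 1539)/(1/Q(v(6)) - 2872) = (-53 - 1539)/(1/6 - 2872) = -1592/(⅙ - 2872) = -1592/(-17231/6) = -1592*(-6/17231) = 9552/17231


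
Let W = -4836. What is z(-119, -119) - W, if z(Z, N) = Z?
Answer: 4717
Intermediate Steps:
z(-119, -119) - W = -119 - 1*(-4836) = -119 + 4836 = 4717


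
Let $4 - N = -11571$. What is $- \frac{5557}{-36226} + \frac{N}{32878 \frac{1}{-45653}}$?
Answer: $- \frac{4785712090576}{297759607} \approx -16072.0$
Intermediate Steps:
$N = 11575$ ($N = 4 - -11571 = 4 + 11571 = 11575$)
$- \frac{5557}{-36226} + \frac{N}{32878 \frac{1}{-45653}} = - \frac{5557}{-36226} + \frac{11575}{32878 \frac{1}{-45653}} = \left(-5557\right) \left(- \frac{1}{36226}\right) + \frac{11575}{32878 \left(- \frac{1}{45653}\right)} = \frac{5557}{36226} + \frac{11575}{- \frac{32878}{45653}} = \frac{5557}{36226} + 11575 \left(- \frac{45653}{32878}\right) = \frac{5557}{36226} - \frac{528433475}{32878} = - \frac{4785712090576}{297759607}$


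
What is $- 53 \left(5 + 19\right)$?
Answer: $-1272$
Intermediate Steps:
$- 53 \left(5 + 19\right) = \left(-53\right) 24 = -1272$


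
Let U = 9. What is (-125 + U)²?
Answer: 13456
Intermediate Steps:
(-125 + U)² = (-125 + 9)² = (-116)² = 13456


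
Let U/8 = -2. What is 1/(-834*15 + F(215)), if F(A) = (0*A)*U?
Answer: -1/12510 ≈ -7.9936e-5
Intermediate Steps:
U = -16 (U = 8*(-2) = -16)
F(A) = 0 (F(A) = (0*A)*(-16) = 0*(-16) = 0)
1/(-834*15 + F(215)) = 1/(-834*15 + 0) = 1/(-12510 + 0) = 1/(-12510) = -1/12510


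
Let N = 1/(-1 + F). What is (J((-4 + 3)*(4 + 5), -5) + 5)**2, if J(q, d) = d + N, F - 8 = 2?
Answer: 1/81 ≈ 0.012346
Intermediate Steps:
F = 10 (F = 8 + 2 = 10)
N = 1/9 (N = 1/(-1 + 10) = 1/9 ≈ 0.11111)
J(q, d) = 1/9 + d (J(q, d) = d + 1/9 = 1/9 + d)
(J((-4 + 3)*(4 + 5), -5) + 5)**2 = ((1/9 - 5) + 5)**2 = (-44/9 + 5)**2 = (1/9)**2 = 1/81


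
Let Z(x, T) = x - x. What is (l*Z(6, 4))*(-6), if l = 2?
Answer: 0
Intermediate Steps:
Z(x, T) = 0
(l*Z(6, 4))*(-6) = (2*0)*(-6) = 0*(-6) = 0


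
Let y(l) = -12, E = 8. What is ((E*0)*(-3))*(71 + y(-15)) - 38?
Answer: -38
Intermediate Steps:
((E*0)*(-3))*(71 + y(-15)) - 38 = ((8*0)*(-3))*(71 - 12) - 38 = (0*(-3))*59 - 38 = 0*59 - 38 = 0 - 38 = -38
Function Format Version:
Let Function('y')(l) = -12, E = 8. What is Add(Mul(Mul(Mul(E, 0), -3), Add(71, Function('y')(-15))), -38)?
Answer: -38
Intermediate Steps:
Add(Mul(Mul(Mul(E, 0), -3), Add(71, Function('y')(-15))), -38) = Add(Mul(Mul(Mul(8, 0), -3), Add(71, -12)), -38) = Add(Mul(Mul(0, -3), 59), -38) = Add(Mul(0, 59), -38) = Add(0, -38) = -38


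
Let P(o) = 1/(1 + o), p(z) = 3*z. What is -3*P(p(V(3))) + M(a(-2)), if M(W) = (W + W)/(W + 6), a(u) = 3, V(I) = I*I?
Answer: 47/84 ≈ 0.55952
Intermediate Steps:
V(I) = I²
M(W) = 2*W/(6 + W) (M(W) = (2*W)/(6 + W) = 2*W/(6 + W))
-3*P(p(V(3))) + M(a(-2)) = -3/(1 + 3*3²) + 2*3/(6 + 3) = -3/(1 + 3*9) + 2*3/9 = -3/(1 + 27) + 2*3*(⅑) = -3/28 + ⅔ = 47/84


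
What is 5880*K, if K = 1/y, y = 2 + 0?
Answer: 2940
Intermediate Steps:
y = 2
K = ½ (K = 1/2 = ½ ≈ 0.50000)
5880*K = 5880*(½) = 2940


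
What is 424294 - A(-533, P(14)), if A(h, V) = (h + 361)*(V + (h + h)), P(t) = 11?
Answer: 242834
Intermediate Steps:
A(h, V) = (361 + h)*(V + 2*h)
424294 - A(-533, P(14)) = 424294 - (2*(-533)² + 361*11 + 722*(-533) + 11*(-533)) = 424294 - (2*284089 + 3971 - 384826 - 5863) = 424294 - (568178 + 3971 - 384826 - 5863) = 424294 - 1*181460 = 424294 - 181460 = 242834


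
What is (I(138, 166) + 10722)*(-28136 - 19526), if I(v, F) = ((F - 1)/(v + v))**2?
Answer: -2162759360423/4232 ≈ -5.1105e+8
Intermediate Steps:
I(v, F) = (-1 + F)**2/(4*v**2) (I(v, F) = ((-1 + F)/((2*v)))**2 = ((-1 + F)*(1/(2*v)))**2 = ((-1 + F)/(2*v))**2 = (-1 + F)**2/(4*v**2))
(I(138, 166) + 10722)*(-28136 - 19526) = ((1/4)*(-1 + 166)**2/138**2 + 10722)*(-28136 - 19526) = ((1/4)*(1/19044)*165**2 + 10722)*(-47662) = ((1/4)*(1/19044)*27225 + 10722)*(-47662) = (3025/8464 + 10722)*(-47662) = (90754033/8464)*(-47662) = -2162759360423/4232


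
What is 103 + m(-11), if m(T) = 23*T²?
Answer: 2886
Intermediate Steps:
103 + m(-11) = 103 + 23*(-11)² = 103 + 23*121 = 103 + 2783 = 2886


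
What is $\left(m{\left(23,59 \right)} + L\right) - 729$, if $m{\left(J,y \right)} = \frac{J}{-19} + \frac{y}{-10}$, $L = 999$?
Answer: $\frac{49949}{190} \approx 262.89$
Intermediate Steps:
$m{\left(J,y \right)} = - \frac{y}{10} - \frac{J}{19}$ ($m{\left(J,y \right)} = J \left(- \frac{1}{19}\right) + y \left(- \frac{1}{10}\right) = - \frac{J}{19} - \frac{y}{10} = - \frac{y}{10} - \frac{J}{19}$)
$\left(m{\left(23,59 \right)} + L\right) - 729 = \left(\left(\left(- \frac{1}{10}\right) 59 - \frac{23}{19}\right) + 999\right) - 729 = \left(\left(- \frac{59}{10} - \frac{23}{19}\right) + 999\right) - 729 = \left(- \frac{1351}{190} + 999\right) - 729 = \frac{188459}{190} - 729 = \frac{49949}{190}$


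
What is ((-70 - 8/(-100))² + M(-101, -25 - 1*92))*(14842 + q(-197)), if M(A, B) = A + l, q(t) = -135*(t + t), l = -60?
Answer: 201026328128/625 ≈ 3.2164e+8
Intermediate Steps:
q(t) = -270*t
M(A, B) = -60 + A (M(A, B) = A - 60 = -60 + A)
((-70 - 8/(-100))² + M(-101, -25 - 1*92))*(14842 + q(-197)) = ((-70 - 8/(-100))² + (-60 - 101))*(14842 - 270*(-197)) = ((-70 - 8*(-1/100))² - 161)*(14842 + 53190) = ((-70 + 2/25)² - 161)*68032 = ((-1748/25)² - 161)*68032 = (3055504/625 - 161)*68032 = (2954879/625)*68032 = 201026328128/625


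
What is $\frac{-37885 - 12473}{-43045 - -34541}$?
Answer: $\frac{25179}{4252} \approx 5.9217$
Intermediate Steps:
$\frac{-37885 - 12473}{-43045 - -34541} = - \frac{50358}{-43045 + 34541} = - \frac{50358}{-8504} = \left(-50358\right) \left(- \frac{1}{8504}\right) = \frac{25179}{4252}$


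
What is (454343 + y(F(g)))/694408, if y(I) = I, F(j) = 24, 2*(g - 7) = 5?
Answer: 454367/694408 ≈ 0.65432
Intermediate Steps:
g = 19/2 (g = 7 + (1/2)*5 = 7 + 5/2 = 19/2 ≈ 9.5000)
(454343 + y(F(g)))/694408 = (454343 + 24)/694408 = 454367*(1/694408) = 454367/694408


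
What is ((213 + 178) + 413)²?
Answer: 646416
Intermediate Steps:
((213 + 178) + 413)² = (391 + 413)² = 804² = 646416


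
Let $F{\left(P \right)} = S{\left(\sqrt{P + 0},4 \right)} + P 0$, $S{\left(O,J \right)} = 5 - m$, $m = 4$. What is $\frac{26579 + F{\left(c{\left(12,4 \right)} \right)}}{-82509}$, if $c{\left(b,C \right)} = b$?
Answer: $- \frac{8860}{27503} \approx -0.32215$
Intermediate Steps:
$S{\left(O,J \right)} = 1$ ($S{\left(O,J \right)} = 5 - 4 = 1$)
$F{\left(P \right)} = 1$ ($F{\left(P \right)} = 1 + P 0 = 1 + 0 = 1$)
$\frac{26579 + F{\left(c{\left(12,4 \right)} \right)}}{-82509} = \frac{26579 + 1}{-82509} = 26580 \left(- \frac{1}{82509}\right) = - \frac{8860}{27503}$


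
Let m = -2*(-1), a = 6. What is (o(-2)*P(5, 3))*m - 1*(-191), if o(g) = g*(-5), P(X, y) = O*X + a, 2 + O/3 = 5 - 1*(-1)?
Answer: 1511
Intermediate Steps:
O = 12 (O = -6 + 3*(5 - 1*(-1)) = -6 + 3*(5 + 1) = -6 + 3*6 = -6 + 18 = 12)
P(X, y) = 6 + 12*X (P(X, y) = 12*X + 6 = 6 + 12*X)
o(g) = -5*g
m = 2
(o(-2)*P(5, 3))*m - 1*(-191) = ((-5*(-2))*(6 + 12*5))*2 - 1*(-191) = (10*(6 + 60))*2 + 191 = (10*66)*2 + 191 = 660*2 + 191 = 1320 + 191 = 1511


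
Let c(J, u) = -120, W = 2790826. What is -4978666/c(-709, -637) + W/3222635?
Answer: 1604475820403/38671620 ≈ 41490.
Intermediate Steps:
-4978666/c(-709, -637) + W/3222635 = -4978666/(-120) + 2790826/3222635 = -4978666*(-1/120) + 2790826*(1/3222635) = 2489333/60 + 2790826/3222635 = 1604475820403/38671620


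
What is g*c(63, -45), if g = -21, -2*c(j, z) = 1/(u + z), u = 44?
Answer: -21/2 ≈ -10.500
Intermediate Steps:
c(j, z) = -1/(2*(44 + z))
g*c(63, -45) = -(-21)/(88 + 2*(-45)) = -(-21)/(88 - 90) = -(-21)/(-2) = -(-21)*(-1)/2 = -21*½ = -21/2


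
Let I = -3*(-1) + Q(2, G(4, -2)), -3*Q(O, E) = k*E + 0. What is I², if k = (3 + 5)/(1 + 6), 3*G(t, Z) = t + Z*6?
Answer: 64009/3969 ≈ 16.127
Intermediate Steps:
G(t, Z) = 2*Z + t/3 (G(t, Z) = (t + Z*6)/3 = (t + 6*Z)/3 = 2*Z + t/3)
k = 8/7 ≈ 1.1429
Q(O, E) = -8*E/21 (Q(O, E) = -(8*E/7 + 0)/3 = -8*E/21)
I = 253/63 (I = -3*(-1) - 8*(2*(-2) + (⅓)*4)/21 = 3 - 8*(-4 + 4/3)/21 = 3 - 8/21*(-8/3) = 3 + 64/63 = 253/63 ≈ 4.0159)
I² = (253/63)² = 64009/3969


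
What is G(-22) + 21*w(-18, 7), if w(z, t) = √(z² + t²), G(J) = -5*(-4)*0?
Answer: 21*√373 ≈ 405.58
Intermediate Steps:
G(J) = 0 (G(J) = 20*0 = 0)
w(z, t) = √(t² + z²)
G(-22) + 21*w(-18, 7) = 0 + 21*√(7² + (-18)²) = 0 + 21*√(49 + 324) = 0 + 21*√373 = 21*√373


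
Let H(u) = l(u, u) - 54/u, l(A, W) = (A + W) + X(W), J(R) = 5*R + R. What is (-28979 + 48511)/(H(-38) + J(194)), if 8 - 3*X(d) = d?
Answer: 1113324/62971 ≈ 17.680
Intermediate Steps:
X(d) = 8/3 - d/3
J(R) = 6*R
l(A, W) = 8/3 + A + 2*W/3 (l(A, W) = (A + W) + (8/3 - W/3) = 8/3 + A + 2*W/3)
H(u) = 8/3 - 54/u + 5*u/3 (H(u) = (8/3 + u + 2*u/3) - 54/u = (8/3 + 5*u/3) - 54/u = 8/3 - 54/u + 5*u/3)
(-28979 + 48511)/(H(-38) + J(194)) = (-28979 + 48511)/((⅓)*(-162 - 38*(8 + 5*(-38)))/(-38) + 6*194) = 19532/((⅓)*(-1/38)*(-162 - 38*(8 - 190)) + 1164) = 19532/((⅓)*(-1/38)*(-162 - 38*(-182)) + 1164) = 19532/((⅓)*(-1/38)*(-162 + 6916) + 1164) = 19532/((⅓)*(-1/38)*6754 + 1164) = 19532/(-3377/57 + 1164) = 19532/(62971/57) = 19532*(57/62971) = 1113324/62971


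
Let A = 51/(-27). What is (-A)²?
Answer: 289/81 ≈ 3.5679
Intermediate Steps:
A = -17/9 (A = 51*(-1/27) = -17/9 ≈ -1.8889)
(-A)² = (-1*(-17/9))² = (17/9)² = 289/81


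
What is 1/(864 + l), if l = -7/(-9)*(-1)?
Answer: 9/7769 ≈ 0.0011584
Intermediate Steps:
l = -7/9 (l = -7*(-⅑)*(-1) = (7/9)*(-1) = -7/9 ≈ -0.77778)
1/(864 + l) = 1/(864 - 7/9) = 1/(7769/9) = 9/7769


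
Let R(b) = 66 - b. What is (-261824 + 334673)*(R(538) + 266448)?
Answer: 19376085624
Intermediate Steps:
(-261824 + 334673)*(R(538) + 266448) = (-261824 + 334673)*((66 - 1*538) + 266448) = 72849*((66 - 538) + 266448) = 72849*(-472 + 266448) = 72849*265976 = 19376085624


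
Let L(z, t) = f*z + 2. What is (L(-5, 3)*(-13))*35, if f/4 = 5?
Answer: 44590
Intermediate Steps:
f = 20 (f = 4*5 = 20)
L(z, t) = 2 + 20*z (L(z, t) = 20*z + 2 = 2 + 20*z)
(L(-5, 3)*(-13))*35 = ((2 + 20*(-5))*(-13))*35 = ((2 - 100)*(-13))*35 = -98*(-13)*35 = 1274*35 = 44590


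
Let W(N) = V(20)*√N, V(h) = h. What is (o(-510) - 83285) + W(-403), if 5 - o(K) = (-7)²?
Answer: -83329 + 20*I*√403 ≈ -83329.0 + 401.5*I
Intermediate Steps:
o(K) = -44 (o(K) = 5 - 1*(-7)² = 5 - 1*49 = 5 - 49 = -44)
W(N) = 20*√N
(o(-510) - 83285) + W(-403) = (-44 - 83285) + 20*√(-403) = -83329 + 20*(I*√403) = -83329 + 20*I*√403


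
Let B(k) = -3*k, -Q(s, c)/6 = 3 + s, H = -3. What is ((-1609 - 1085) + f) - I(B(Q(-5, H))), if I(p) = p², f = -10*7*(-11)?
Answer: -3220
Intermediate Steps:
Q(s, c) = -18 - 6*s (Q(s, c) = -6*(3 + s) = -18 - 6*s)
f = 770 (f = -70*(-11) = 770)
((-1609 - 1085) + f) - I(B(Q(-5, H))) = ((-1609 - 1085) + 770) - (-3*(-18 - 6*(-5)))² = (-2694 + 770) - (-3*(-18 + 30))² = -1924 - (-3*12)² = -1924 - 1*(-36)² = -1924 - 1*1296 = -1924 - 1296 = -3220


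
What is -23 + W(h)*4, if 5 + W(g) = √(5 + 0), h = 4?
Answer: -43 + 4*√5 ≈ -34.056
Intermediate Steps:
W(g) = -5 + √5 (W(g) = -5 + √(5 + 0) = -5 + √5)
-23 + W(h)*4 = -23 + (-5 + √5)*4 = -23 + (-20 + 4*√5) = -43 + 4*√5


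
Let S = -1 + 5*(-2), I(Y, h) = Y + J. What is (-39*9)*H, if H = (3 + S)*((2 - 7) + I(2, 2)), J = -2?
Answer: -14040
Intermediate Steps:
I(Y, h) = -2 + Y (I(Y, h) = Y - 2 = -2 + Y)
S = -11 (S = -1 - 10 = -11)
H = 40 (H = (3 - 11)*((2 - 7) + (-2 + 2)) = -8*(-5 + 0) = -8*(-5) = 40)
(-39*9)*H = -39*9*40 = -351*40 = -14040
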